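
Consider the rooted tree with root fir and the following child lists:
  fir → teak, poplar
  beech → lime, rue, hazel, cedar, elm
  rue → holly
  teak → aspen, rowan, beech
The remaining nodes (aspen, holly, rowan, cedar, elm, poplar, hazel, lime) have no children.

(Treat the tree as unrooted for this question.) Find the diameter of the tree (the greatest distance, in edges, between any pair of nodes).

BFS from poplar reaches holly last, at distance 5; BFS from holly confirms no node is farther.
Path: poplar - fir - teak - beech - rue - holly.

5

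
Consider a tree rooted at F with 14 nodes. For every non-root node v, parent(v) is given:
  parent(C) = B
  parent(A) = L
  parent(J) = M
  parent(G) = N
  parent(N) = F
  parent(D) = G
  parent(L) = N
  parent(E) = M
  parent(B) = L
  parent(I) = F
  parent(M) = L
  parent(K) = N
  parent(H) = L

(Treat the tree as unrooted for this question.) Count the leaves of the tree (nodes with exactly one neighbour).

8

Exactly 8 nodes have a single neighbour: A, C, D, E, H, I, J, K.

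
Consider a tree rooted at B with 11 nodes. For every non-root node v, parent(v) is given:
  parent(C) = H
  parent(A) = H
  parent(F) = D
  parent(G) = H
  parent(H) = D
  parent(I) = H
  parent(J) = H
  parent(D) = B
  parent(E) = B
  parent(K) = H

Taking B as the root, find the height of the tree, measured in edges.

3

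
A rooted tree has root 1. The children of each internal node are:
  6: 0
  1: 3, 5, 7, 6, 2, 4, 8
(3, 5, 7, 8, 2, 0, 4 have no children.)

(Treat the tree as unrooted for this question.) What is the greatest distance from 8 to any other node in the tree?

3

A farthest node from 8 is 0.
The path 8–1–6–0 has 3 edges.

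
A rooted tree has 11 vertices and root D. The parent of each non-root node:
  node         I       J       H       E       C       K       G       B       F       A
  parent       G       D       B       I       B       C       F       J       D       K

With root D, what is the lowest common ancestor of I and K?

D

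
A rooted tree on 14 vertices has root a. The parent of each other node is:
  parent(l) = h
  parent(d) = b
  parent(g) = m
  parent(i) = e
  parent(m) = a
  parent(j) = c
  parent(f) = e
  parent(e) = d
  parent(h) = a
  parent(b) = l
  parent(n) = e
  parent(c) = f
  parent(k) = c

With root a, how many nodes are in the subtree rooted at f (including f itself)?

f's subtree: {f, c, k, j}, size 4.

4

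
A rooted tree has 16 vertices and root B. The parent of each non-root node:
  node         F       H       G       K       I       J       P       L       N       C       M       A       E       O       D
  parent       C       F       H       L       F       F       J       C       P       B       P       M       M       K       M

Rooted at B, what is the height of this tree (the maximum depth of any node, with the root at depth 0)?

A deepest node is D, reached by B – C – F – J – P – M – D.
That path has 6 edges, so the height is 6.

6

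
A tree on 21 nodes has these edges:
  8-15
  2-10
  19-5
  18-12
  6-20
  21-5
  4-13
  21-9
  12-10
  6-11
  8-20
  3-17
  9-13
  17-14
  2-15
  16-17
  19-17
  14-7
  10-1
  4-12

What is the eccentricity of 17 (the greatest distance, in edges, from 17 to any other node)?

14

A farthest node from 17 is 11.
The path 17 – 19 – 5 – 21 – 9 – 13 – 4 – 12 – 10 – 2 – 15 – 8 – 20 – 6 – 11 has 14 edges.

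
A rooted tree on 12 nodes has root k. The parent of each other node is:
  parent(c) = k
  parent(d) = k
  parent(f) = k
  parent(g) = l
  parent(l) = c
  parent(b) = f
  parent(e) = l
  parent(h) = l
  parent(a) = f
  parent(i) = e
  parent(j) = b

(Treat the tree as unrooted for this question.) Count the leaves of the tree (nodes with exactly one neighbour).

6

The leaves are a, d, g, h, i, j.
That is 6 leaves.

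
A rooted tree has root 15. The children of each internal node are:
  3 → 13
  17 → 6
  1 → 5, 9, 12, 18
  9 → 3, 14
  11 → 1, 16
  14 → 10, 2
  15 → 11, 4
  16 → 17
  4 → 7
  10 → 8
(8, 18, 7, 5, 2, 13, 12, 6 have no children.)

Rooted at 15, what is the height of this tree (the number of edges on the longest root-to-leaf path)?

6

8 sits deepest: 15 – 11 – 1 – 9 – 14 – 10 – 8 — 6 edges from the root.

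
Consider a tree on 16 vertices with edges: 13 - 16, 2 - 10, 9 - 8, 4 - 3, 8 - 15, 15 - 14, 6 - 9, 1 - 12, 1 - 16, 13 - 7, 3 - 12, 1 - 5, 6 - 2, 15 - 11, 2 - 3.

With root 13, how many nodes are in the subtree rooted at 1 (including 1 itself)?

13

Descendants of 1 (including itself): 1, 12, 5, 3, 2, 4, 6, 10, 9, 8, 15, 14, 11. That's 13.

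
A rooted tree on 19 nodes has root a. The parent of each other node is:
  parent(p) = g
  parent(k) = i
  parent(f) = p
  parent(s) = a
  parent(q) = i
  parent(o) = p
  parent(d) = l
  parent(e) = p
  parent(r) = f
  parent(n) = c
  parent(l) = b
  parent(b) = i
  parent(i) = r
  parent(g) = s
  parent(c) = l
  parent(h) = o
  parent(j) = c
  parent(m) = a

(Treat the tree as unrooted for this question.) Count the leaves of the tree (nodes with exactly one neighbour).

8

The leaves are d, e, h, j, k, m, n, q.
That is 8 leaves.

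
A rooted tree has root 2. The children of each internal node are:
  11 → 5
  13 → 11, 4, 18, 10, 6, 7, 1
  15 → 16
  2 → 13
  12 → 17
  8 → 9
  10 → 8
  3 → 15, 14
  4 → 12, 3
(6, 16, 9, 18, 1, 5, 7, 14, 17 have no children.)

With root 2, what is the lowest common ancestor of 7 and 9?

13

Ancestors of 7 (toward the root): 7, 13, 2.
Ancestors of 9: 9, 8, 10, 13, 2.
The deepest node appearing in both lists is 13.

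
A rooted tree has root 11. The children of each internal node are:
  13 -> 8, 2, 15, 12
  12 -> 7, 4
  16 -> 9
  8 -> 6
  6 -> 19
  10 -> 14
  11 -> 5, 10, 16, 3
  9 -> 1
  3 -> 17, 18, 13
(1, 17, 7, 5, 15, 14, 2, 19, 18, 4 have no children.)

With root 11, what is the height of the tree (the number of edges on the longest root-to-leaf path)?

19 sits deepest: 11–3–13–8–6–19 — 5 edges from the root.

5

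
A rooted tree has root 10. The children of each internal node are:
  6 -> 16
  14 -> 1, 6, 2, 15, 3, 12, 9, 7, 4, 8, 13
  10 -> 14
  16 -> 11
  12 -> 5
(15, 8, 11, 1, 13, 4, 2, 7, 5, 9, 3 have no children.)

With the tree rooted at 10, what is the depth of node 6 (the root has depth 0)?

Path from 10 to 6: 10 → 14 → 6, which has 2 edges.

2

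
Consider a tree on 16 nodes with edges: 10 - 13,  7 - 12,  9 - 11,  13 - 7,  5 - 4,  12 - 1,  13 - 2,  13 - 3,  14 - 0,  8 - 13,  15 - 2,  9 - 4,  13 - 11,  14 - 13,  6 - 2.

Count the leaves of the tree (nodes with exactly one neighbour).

Exactly 8 nodes have a single neighbour: 0, 1, 3, 5, 6, 8, 10, 15.

8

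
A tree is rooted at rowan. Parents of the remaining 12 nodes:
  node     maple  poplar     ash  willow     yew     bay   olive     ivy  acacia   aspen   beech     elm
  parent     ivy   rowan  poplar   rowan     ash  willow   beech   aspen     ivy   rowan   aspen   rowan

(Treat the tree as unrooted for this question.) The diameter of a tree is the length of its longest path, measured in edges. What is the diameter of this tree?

A longest path is yew – ash – poplar – rowan – aspen – beech – olive, with 6 edges.

6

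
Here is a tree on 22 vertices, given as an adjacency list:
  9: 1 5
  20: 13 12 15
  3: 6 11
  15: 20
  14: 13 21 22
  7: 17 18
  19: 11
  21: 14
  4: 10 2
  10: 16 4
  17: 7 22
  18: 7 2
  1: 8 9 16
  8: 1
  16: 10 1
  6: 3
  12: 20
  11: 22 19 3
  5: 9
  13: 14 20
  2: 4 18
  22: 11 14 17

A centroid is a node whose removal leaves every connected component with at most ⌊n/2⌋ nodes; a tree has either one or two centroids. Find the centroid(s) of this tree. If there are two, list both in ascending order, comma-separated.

Removing 22 splits the tree into components of sizes 11, 6, 4; the largest is 11 ≤ ⌊22/2⌋ = 11.
17 is adjacent to 22 and is also a centroid (the largest component after removing it is likewise 11).

17, 22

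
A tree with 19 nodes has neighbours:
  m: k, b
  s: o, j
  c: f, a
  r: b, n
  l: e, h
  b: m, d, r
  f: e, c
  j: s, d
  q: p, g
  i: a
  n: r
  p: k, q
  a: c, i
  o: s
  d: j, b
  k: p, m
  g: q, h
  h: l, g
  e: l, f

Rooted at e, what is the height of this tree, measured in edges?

o sits deepest: e–l–h–g–q–p–k–m–b–d–j–s–o — 12 edges from the root.

12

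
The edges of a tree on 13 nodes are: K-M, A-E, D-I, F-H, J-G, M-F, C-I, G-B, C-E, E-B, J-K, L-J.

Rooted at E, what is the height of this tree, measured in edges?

7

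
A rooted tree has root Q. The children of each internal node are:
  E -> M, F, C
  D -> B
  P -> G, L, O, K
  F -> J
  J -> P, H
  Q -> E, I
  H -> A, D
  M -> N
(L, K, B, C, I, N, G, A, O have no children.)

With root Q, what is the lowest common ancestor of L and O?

Path L→root: L P J F E Q; path O→root: O P J F E Q.
First common node: P.

P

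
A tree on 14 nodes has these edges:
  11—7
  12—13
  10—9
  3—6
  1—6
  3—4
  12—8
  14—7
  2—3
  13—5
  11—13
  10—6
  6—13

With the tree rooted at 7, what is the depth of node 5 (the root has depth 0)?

7 – 11 – 13 – 5 — 3 edges.

3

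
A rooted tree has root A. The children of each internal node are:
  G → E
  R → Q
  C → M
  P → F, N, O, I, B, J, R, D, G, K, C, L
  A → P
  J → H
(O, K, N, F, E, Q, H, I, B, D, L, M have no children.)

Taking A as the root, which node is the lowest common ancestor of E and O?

P

Path E→root: E G P A; path O→root: O P A.
First common node: P.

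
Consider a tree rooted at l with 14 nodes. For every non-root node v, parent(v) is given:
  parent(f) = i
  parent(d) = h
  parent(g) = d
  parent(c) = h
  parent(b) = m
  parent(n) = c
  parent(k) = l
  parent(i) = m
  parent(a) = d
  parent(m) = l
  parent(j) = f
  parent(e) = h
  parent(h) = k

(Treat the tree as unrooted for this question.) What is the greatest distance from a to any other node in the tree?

A farthest node from a is j.
The path a-d-h-k-l-m-i-f-j has 8 edges.

8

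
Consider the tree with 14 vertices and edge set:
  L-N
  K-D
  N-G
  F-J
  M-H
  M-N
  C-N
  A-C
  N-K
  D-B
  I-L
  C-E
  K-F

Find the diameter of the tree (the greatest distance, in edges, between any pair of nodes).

5

BFS from B reaches H last, at distance 5; BFS from H confirms no node is farther.
Path: B - D - K - N - M - H.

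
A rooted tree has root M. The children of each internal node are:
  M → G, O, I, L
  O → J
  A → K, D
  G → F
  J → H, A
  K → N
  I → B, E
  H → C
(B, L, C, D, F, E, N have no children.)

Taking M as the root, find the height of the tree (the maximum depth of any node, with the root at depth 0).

N sits deepest: M-O-J-A-K-N — 5 edges from the root.

5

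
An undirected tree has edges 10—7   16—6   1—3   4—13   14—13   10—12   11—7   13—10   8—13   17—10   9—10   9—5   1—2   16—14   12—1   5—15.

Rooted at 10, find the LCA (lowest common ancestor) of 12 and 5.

10

12's ancestor chain is 12, 10 and 5's is 5, 9, 10; they first meet at 10.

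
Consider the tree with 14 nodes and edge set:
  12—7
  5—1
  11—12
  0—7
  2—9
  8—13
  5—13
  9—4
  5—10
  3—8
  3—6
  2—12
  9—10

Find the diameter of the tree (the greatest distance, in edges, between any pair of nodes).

10

BFS from 0 reaches 6 last, at distance 10; BFS from 6 confirms no node is farther.
Path: 0 - 7 - 12 - 2 - 9 - 10 - 5 - 13 - 8 - 3 - 6.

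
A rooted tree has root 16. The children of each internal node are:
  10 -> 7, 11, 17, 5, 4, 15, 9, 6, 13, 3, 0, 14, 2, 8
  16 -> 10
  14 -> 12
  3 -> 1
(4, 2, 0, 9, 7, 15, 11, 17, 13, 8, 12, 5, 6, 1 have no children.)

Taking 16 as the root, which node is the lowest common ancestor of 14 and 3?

10

14's ancestor chain is 14, 10, 16 and 3's is 3, 10, 16; they first meet at 10.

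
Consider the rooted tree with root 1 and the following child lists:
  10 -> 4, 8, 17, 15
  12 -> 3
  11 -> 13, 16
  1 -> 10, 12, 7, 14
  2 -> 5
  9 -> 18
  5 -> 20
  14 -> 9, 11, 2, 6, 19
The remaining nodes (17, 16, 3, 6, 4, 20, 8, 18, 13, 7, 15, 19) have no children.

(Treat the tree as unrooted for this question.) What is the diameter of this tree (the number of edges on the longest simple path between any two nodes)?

6

BFS from 3 reaches 20 last, at distance 6; BFS from 20 confirms no node is farther.
Path: 3-12-1-14-2-5-20.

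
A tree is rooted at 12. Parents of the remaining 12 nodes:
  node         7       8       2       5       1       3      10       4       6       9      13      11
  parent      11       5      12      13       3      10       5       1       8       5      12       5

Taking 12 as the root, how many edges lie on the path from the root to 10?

Climbing from 10 to the root: 10 → 5 → 13 → 12. That's 3 steps.

3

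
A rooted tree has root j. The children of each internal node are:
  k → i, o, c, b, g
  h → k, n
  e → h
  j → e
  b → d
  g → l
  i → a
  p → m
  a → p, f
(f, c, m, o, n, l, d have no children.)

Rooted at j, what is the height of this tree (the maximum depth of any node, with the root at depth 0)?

7

A deepest node is m, reached by j-e-h-k-i-a-p-m.
That path has 7 edges, so the height is 7.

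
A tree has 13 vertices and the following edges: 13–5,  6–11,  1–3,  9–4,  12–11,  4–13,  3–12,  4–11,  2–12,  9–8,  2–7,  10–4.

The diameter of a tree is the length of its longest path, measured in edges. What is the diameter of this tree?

6

BFS from 5 reaches 1 last, at distance 6; BFS from 1 confirms no node is farther.
Path: 5–13–4–11–12–3–1.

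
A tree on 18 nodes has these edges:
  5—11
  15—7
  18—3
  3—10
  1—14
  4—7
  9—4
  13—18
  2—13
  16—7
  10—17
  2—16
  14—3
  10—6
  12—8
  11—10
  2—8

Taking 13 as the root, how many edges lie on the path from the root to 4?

4

13 – 2 – 16 – 7 – 4 — 4 edges.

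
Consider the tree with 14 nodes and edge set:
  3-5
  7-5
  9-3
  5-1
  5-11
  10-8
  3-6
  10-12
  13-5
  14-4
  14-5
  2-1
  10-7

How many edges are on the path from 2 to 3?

Walking from 2: 2 - 1 - 5 - 3. Length 3.

3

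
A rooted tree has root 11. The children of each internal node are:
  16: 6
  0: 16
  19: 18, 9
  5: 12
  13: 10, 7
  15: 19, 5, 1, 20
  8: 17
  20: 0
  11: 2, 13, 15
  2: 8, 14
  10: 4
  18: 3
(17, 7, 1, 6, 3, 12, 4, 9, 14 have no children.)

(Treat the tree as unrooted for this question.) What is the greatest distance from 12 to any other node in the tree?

Distances from 12 peak at 6, attained at 4 (6, 17 also at distance 6).
12 – 5 – 15 – 11 – 13 – 10 – 4

6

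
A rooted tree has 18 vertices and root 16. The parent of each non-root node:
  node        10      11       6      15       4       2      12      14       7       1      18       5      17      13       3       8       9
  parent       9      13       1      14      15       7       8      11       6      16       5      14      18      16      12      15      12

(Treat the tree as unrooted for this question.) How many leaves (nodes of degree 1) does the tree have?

5

The leaves are 2, 3, 4, 10, 17.
That is 5 leaves.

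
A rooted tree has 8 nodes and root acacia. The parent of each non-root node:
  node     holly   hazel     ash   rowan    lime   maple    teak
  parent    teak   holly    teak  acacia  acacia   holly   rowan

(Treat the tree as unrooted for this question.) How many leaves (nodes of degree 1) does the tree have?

Exactly 4 nodes have a single neighbour: ash, hazel, lime, maple.

4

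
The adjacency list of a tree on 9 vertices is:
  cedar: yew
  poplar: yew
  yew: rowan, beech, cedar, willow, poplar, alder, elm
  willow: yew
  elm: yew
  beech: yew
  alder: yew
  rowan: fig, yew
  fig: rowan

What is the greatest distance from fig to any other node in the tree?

3

Distances from fig peak at 3, attained at alder (elm, beech, poplar, willow, cedar also at distance 3).
fig – rowan – yew – alder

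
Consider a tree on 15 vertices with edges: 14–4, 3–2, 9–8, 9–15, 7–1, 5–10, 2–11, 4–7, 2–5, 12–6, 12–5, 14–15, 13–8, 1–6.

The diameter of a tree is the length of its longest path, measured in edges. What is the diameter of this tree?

BFS from 11 reaches 13 last, at distance 12; BFS from 13 confirms no node is farther.
Path: 11 - 2 - 5 - 12 - 6 - 1 - 7 - 4 - 14 - 15 - 9 - 8 - 13.

12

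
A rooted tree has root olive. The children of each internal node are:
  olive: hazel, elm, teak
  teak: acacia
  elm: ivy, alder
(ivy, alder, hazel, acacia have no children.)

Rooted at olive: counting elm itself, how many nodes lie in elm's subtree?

The subtree rooted at elm contains: elm, ivy, alder — 3 nodes.

3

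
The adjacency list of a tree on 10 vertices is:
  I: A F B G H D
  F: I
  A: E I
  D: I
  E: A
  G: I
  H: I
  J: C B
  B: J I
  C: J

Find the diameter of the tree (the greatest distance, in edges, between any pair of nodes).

BFS from C reaches E last, at distance 5; BFS from E confirms no node is farther.
Path: C - J - B - I - A - E.

5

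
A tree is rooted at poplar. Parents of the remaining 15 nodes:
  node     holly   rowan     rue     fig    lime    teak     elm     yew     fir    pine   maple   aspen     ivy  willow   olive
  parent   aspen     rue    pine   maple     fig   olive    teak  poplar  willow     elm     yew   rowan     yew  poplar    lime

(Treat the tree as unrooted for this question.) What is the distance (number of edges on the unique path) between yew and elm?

6

yew - maple - fig - lime - olive - teak - elm: 6 edges.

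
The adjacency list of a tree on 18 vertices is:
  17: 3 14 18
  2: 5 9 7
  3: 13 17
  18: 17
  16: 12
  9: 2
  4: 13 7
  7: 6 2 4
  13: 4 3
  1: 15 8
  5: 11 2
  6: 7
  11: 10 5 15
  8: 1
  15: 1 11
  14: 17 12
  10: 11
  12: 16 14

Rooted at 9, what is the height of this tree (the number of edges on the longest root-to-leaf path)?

9

A deepest node is 16, reached by 9 → 2 → 7 → 4 → 13 → 3 → 17 → 14 → 12 → 16.
That path has 9 edges, so the height is 9.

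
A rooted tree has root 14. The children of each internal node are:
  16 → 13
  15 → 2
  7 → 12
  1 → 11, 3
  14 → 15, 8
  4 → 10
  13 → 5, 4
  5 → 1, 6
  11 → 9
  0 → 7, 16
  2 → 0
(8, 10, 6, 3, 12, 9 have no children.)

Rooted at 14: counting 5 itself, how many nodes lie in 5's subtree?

6

The subtree rooted at 5 contains: 5, 1, 6, 3, 11, 9 — 6 nodes.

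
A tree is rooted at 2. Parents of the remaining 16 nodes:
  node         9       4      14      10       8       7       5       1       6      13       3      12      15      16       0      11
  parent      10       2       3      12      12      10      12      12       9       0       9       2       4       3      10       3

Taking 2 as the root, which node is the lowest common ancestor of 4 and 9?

Ancestors of 4 (toward the root): 4, 2.
Ancestors of 9: 9, 10, 12, 2.
The deepest node appearing in both lists is 2.

2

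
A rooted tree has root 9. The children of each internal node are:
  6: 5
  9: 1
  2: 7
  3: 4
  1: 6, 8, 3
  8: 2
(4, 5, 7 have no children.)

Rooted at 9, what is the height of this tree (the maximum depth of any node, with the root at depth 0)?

7 sits deepest: 9 → 1 → 8 → 2 → 7 — 4 edges from the root.

4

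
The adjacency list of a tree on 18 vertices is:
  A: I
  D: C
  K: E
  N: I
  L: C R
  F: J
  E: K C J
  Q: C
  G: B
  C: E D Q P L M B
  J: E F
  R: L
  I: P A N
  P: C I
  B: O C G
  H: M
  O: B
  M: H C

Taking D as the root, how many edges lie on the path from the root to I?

Path from D to I: D – C – P – I, which has 3 edges.

3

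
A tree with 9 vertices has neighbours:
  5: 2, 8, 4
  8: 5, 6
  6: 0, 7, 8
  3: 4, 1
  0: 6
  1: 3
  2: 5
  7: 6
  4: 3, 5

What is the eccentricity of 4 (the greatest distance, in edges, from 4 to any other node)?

4

Distances from 4 peak at 4, attained at 7 (0 also at distance 4).
4-5-8-6-7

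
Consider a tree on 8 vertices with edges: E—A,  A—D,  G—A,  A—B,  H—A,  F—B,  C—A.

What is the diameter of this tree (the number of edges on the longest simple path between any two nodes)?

A longest path is F – B – A – G, with 3 edges.

3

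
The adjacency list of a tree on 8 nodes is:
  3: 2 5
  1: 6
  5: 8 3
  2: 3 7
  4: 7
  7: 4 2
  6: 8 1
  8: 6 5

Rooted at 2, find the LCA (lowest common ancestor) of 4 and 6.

Ancestors of 4 (toward the root): 4, 7, 2.
Ancestors of 6: 6, 8, 5, 3, 2.
The deepest node appearing in both lists is 2.

2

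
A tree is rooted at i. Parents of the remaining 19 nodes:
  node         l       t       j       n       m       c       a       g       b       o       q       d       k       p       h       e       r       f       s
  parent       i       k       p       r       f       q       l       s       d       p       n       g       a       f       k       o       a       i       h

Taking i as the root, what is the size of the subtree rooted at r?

Descendants of r (including itself): r, n, q, c. That's 4.

4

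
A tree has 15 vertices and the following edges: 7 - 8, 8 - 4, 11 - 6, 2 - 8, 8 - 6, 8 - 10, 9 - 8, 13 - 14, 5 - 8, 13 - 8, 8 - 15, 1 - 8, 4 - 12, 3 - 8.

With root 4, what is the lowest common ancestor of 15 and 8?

8

15's ancestor chain is 15, 8, 4 and 8's is 8, 4; they first meet at 8.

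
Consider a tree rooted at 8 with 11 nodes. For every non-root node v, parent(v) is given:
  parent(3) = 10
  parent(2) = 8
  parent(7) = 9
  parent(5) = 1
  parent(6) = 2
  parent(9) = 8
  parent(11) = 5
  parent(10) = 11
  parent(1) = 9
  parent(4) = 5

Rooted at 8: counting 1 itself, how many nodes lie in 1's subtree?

1's subtree: {1, 5, 11, 4, 10, 3}, size 6.

6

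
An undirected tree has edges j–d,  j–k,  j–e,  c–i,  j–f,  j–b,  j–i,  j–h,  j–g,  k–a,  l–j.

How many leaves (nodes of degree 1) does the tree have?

9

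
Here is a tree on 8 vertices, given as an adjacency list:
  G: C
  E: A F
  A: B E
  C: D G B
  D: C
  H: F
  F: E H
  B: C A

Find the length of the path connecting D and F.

5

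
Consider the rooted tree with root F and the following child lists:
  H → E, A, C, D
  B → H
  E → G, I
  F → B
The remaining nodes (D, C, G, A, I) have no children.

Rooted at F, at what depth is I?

Path from F to I: F – B – H – E – I, which has 4 edges.

4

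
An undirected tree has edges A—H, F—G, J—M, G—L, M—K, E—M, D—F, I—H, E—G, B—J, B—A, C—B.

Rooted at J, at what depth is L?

4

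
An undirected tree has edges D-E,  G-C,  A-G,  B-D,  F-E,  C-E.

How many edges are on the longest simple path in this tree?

A longest path is A-G-C-E-D-B, with 5 edges.

5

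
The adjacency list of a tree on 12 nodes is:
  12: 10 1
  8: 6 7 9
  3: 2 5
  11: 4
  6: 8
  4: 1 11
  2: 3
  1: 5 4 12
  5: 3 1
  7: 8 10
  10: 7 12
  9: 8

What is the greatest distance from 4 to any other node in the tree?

6

The node farthest from 4 is 9 (6 also at distance 6), via 4-1-12-10-7-8-9 — 6 edges.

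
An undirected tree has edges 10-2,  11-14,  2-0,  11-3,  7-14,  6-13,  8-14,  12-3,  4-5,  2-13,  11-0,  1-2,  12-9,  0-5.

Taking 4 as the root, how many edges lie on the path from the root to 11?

3

Path from 4 to 11: 4–5–0–11, which has 3 edges.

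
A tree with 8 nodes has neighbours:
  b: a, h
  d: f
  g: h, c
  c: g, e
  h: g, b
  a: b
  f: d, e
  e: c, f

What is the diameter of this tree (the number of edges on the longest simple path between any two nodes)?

Starting from d, a farthest node is a at distance 7.
One longest path: d - f - e - c - g - h - b - a.
So the diameter is 7.

7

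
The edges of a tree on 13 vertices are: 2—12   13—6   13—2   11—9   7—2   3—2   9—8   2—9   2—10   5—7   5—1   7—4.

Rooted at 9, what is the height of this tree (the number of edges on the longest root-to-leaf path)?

The longest root-to-leaf path is 9-2-7-5-1 (4 edges).

4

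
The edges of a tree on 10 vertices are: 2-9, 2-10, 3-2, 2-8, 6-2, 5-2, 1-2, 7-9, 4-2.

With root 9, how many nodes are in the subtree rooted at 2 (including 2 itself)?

Descendants of 2 (including itself): 2, 4, 8, 3, 5, 6, 10, 1. That's 8.

8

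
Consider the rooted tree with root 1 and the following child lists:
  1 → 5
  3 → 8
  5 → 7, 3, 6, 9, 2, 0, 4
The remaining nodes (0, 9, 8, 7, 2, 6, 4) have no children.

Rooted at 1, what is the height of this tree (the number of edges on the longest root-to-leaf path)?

3

The longest root-to-leaf path is 1 – 5 – 3 – 8 (3 edges).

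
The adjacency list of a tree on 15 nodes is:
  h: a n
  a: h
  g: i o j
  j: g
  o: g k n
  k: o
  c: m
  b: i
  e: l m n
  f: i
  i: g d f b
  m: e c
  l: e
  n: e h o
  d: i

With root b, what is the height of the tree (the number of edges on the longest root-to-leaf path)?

The longest root-to-leaf path is b-i-g-o-n-e-m-c (7 edges).

7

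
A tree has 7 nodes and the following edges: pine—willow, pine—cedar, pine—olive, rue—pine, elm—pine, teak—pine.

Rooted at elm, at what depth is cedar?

2

elm–pine–cedar — 2 edges.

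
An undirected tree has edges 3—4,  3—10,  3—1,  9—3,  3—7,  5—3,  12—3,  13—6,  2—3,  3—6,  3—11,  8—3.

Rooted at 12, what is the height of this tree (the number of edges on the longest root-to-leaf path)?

The longest root-to-leaf path is 12 → 3 → 6 → 13 (3 edges).

3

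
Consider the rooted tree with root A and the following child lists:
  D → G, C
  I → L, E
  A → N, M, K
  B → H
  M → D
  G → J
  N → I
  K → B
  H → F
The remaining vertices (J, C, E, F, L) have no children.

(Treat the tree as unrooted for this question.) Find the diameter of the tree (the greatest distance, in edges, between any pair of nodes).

A longest path is F – H – B – K – A – M – D – G – J, with 8 edges.

8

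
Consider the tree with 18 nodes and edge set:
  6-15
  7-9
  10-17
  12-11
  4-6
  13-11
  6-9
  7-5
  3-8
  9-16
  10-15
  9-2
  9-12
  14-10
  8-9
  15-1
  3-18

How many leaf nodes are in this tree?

Degree-1 nodes: 1, 2, 4, 5, 13, 14, 16, 17, 18 — 9 of them.

9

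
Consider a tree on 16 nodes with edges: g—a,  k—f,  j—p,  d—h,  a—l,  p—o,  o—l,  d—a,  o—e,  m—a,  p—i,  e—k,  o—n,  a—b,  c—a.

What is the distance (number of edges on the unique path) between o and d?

3

o–l–a–d: 3 edges.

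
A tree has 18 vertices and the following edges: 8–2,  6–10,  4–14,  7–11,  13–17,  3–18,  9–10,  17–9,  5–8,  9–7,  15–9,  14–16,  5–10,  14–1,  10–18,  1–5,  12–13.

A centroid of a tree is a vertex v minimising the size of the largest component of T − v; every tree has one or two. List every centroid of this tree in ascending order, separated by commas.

10

If 10 is removed the pieces have sizes 7, 7, 2, 1, all ≤ ⌊18/2⌋ = 9.
Every other node leaves some component of size > 9, so the centroid is unique.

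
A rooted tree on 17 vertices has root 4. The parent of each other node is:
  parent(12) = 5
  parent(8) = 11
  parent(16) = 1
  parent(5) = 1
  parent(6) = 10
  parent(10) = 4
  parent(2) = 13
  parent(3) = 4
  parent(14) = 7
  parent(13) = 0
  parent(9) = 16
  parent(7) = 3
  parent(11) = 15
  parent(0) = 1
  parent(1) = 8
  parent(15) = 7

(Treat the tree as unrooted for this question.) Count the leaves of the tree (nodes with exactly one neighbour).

Degree-1 nodes: 2, 6, 9, 12, 14 — 5 of them.

5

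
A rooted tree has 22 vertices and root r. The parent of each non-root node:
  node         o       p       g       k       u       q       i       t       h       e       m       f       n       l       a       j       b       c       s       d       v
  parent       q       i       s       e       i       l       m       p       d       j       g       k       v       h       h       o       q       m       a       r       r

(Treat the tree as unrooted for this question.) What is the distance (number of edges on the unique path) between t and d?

The path is t - p - i - m - g - s - a - h - d, which has 8 edges.

8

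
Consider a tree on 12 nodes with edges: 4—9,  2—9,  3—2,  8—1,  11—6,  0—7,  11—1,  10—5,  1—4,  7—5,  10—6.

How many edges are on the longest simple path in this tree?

Starting from 0, a farthest node is 3 at distance 10.
One longest path: 0 – 7 – 5 – 10 – 6 – 11 – 1 – 4 – 9 – 2 – 3.
So the diameter is 10.

10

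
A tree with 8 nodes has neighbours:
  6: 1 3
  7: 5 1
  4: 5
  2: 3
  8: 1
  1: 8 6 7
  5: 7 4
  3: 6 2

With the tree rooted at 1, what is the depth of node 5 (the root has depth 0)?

1–7–5 — 2 edges.

2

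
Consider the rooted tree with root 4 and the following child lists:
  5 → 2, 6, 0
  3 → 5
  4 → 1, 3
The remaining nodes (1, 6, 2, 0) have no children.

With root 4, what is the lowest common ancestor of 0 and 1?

4

Path 0→root: 0 5 3 4; path 1→root: 1 4.
First common node: 4.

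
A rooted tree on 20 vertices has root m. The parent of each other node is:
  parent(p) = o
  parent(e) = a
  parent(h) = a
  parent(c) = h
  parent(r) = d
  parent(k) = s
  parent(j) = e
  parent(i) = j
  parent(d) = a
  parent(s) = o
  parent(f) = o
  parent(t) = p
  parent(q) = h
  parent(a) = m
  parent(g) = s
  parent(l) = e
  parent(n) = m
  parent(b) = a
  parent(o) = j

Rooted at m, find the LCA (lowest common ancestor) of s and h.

a

Path s→root: s o j e a m; path h→root: h a m.
First common node: a.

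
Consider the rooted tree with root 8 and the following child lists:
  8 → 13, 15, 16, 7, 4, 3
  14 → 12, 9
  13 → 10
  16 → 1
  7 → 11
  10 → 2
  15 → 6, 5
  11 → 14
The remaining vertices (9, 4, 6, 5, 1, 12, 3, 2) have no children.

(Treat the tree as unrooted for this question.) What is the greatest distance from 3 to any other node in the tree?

The node farthest from 3 is 9 (12 also at distance 5), via 3 – 8 – 7 – 11 – 14 – 9 — 5 edges.

5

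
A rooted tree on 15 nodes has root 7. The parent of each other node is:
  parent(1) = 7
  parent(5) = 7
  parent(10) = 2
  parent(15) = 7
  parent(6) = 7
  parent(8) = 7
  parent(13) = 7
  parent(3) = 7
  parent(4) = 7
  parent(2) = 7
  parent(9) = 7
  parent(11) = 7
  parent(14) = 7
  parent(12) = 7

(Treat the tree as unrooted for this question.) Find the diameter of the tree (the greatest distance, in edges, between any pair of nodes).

Starting from 10, a farthest node is 8 at distance 3.
One longest path: 10 – 2 – 7 – 8.
So the diameter is 3.

3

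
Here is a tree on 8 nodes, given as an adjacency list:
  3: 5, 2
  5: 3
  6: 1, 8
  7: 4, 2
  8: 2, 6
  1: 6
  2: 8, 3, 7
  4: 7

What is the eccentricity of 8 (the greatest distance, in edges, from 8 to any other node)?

3

The node farthest from 8 is 5 (4 also at distance 3), via 8 – 2 – 3 – 5 — 3 edges.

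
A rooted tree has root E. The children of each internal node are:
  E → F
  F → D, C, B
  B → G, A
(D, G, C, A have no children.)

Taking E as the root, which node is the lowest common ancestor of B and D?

Path B→root: B F E; path D→root: D F E.
First common node: F.

F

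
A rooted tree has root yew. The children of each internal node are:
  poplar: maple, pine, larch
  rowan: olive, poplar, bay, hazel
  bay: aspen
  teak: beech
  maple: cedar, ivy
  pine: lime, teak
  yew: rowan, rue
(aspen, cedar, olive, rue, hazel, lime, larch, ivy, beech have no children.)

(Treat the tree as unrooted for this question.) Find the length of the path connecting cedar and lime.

4

The path is cedar – maple – poplar – pine – lime, which has 4 edges.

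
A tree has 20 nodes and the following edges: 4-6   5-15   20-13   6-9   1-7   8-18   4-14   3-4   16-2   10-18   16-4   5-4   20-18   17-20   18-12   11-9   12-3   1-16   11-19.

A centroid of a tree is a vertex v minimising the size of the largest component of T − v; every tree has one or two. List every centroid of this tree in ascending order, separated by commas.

4

Removing 4 splits the tree into components of sizes 8, 4, 4, 2, 1; the largest is 8 ≤ ⌊20/2⌋ = 10.
Every other node leaves some component of size > 10, so the centroid is unique.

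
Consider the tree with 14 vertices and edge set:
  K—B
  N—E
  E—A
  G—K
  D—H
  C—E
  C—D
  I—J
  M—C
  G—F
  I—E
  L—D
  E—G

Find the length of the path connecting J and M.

J – I – E – C – M: 4 edges.

4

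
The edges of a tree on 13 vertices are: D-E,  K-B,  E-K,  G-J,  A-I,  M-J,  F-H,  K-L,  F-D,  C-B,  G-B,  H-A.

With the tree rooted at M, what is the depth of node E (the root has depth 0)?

5

Climbing from E to the root: E – K – B – G – J – M. That's 5 steps.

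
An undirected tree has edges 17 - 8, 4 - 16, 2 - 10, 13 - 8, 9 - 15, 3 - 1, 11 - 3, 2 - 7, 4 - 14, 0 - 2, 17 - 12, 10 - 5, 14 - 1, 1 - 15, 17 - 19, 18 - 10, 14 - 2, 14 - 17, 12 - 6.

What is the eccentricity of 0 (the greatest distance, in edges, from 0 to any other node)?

The node farthest from 0 is 13 (9, 6, 11 also at distance 5), via 0 – 2 – 14 – 17 – 8 – 13 — 5 edges.

5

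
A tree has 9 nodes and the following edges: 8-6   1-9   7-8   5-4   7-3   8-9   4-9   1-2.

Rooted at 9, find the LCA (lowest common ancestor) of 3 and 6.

3's ancestor chain is 3, 7, 8, 9 and 6's is 6, 8, 9; they first meet at 8.

8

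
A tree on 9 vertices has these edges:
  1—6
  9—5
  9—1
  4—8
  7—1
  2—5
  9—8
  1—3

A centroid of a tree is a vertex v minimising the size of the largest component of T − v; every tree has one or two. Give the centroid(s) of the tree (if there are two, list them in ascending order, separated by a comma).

9

If 9 is removed the pieces have sizes 4, 2, 2, all ≤ ⌊9/2⌋ = 4.
Every other node leaves some component of size > 4, so the centroid is unique.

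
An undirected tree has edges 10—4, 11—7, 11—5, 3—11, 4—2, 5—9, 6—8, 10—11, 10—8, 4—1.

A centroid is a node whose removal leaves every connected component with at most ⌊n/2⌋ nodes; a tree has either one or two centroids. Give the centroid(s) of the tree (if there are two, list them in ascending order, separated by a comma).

If 10 is removed the pieces have sizes 5, 3, 2, all ≤ ⌊11/2⌋ = 5.
Every other node leaves some component of size > 5, so the centroid is unique.

10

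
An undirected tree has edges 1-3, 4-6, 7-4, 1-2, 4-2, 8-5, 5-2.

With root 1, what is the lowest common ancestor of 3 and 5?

1

Ancestors of 3 (toward the root): 3, 1.
Ancestors of 5: 5, 2, 1.
The deepest node appearing in both lists is 1.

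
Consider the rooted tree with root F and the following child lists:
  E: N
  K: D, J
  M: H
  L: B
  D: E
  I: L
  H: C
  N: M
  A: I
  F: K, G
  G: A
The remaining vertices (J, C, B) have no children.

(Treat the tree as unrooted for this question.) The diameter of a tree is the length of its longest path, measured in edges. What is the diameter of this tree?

12

A longest path is B – L – I – A – G – F – K – D – E – N – M – H – C, with 12 edges.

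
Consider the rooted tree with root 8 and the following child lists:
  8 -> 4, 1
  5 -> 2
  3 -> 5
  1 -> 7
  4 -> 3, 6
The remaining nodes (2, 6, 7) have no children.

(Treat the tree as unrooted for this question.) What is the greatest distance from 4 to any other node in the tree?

The node farthest from 4 is 7 (2 also at distance 3), via 4-8-1-7 — 3 edges.

3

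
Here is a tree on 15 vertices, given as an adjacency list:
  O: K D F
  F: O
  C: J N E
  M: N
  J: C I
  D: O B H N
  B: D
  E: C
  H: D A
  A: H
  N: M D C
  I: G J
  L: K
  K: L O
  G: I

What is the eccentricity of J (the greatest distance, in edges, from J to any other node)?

6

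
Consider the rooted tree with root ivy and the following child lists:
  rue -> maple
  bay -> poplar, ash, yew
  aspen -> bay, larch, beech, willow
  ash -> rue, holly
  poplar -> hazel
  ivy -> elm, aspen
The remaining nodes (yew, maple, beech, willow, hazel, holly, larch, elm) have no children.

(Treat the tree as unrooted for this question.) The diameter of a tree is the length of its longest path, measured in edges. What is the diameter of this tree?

BFS from elm reaches maple last, at distance 6; BFS from maple confirms no node is farther.
Path: elm – ivy – aspen – bay – ash – rue – maple.

6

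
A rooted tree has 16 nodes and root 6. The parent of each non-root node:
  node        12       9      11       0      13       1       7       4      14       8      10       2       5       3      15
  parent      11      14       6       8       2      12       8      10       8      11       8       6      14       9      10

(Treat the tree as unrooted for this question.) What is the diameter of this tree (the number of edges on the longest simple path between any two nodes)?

7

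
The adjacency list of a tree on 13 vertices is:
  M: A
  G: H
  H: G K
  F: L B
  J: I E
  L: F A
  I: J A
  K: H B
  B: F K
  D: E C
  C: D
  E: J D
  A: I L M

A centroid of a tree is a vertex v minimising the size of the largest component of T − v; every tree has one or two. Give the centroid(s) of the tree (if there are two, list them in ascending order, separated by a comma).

A

Delete A: the remaining components have sizes 6, 5, 1. Max 6 ≤ 6, so A is a centroid.
Every other node leaves some component of size > 6, so the centroid is unique.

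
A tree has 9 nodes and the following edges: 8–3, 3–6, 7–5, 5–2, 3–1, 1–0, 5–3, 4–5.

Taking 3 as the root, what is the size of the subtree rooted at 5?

4

The subtree rooted at 5 contains: 5, 2, 7, 4 — 4 nodes.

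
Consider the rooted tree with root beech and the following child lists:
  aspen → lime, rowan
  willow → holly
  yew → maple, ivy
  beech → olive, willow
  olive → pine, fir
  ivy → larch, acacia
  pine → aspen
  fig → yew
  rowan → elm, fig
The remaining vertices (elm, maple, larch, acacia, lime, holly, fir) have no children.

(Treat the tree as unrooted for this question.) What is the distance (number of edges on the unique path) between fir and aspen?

Walking from fir: fir - olive - pine - aspen. Length 3.

3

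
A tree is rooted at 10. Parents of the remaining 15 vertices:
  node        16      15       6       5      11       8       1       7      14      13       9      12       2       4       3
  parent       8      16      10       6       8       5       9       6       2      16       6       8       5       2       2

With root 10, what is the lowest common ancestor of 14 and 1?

Path 14→root: 14 2 5 6 10; path 1→root: 1 9 6 10.
First common node: 6.

6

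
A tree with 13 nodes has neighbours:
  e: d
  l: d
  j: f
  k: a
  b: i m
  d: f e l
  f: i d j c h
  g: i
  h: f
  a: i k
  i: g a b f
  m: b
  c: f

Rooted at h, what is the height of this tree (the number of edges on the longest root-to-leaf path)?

4

The longest root-to-leaf path is h-f-i-a-k (4 edges).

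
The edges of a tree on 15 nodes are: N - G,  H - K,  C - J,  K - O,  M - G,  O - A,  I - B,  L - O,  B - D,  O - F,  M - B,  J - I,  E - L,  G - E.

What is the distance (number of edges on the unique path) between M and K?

5

M–G–E–L–O–K: 5 edges.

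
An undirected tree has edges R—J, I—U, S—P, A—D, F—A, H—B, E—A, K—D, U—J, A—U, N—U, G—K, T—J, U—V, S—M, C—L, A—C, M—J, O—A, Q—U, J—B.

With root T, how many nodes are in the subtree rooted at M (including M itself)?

3

Descendants of M (including itself): M, S, P. That's 3.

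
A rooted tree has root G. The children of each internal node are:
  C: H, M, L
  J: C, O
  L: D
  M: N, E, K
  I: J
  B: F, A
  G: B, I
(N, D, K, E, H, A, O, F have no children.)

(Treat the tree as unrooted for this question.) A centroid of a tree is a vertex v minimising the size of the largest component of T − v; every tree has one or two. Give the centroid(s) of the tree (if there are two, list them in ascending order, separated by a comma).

C

If C is removed the pieces have sizes 7, 4, 2, 1, all ≤ ⌊15/2⌋ = 7.
Every other node leaves some component of size > 7, so the centroid is unique.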